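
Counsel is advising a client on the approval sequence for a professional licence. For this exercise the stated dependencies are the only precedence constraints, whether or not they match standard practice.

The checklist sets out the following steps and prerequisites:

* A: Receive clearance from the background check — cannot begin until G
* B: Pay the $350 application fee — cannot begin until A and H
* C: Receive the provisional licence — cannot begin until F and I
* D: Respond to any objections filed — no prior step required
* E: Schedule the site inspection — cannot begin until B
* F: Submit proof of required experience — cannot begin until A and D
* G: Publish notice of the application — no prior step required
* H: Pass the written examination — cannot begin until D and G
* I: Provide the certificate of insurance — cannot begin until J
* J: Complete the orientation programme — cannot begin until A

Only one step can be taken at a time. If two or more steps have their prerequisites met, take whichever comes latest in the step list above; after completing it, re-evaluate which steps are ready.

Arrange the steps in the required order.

G, D, H, A, J, I, F, C, B, E

G and D have no prerequisites; G is listed later, so G is first.
Ready: D and A. D is listed later → D.
H now also ready, so the ready set is {H, A}; H is listed later → H.
Next only A has its prerequisites met → A.
Now J, F and B have their prerequisites met. J is listed later, so J next.
I now also ready, so the ready set is {I, F, B}; I is listed later → I.
Now F and B have their prerequisites met. F is listed later, so F next.
C now also ready, so the ready set is {C, B}; C is listed later → C.
B needed H and A, now all done → B.
E is the only step now ready → E.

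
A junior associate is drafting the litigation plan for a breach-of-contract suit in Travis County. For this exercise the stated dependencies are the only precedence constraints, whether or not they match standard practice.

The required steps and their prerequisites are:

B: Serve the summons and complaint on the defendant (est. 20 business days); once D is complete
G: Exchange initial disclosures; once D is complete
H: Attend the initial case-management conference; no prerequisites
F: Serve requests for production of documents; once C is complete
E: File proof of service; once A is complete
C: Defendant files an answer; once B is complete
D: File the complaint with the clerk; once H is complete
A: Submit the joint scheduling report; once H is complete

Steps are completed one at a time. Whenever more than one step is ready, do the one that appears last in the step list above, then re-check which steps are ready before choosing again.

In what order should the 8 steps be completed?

H is the only step with nothing outstanding, so it goes first.
Now A and D have their prerequisites met. A is listed later, so A next.
E now also ready, so the ready set is {D, E}; D is listed later → D.
G and B now also ready, so the ready set is {E, G, B}; E is listed later → E.
Ready: G and B. G is listed later → G.
B is the only step now ready → B.
That leaves C as the only ready step → C.
F needed C, now all done → F.

H, A, D, E, G, B, C, F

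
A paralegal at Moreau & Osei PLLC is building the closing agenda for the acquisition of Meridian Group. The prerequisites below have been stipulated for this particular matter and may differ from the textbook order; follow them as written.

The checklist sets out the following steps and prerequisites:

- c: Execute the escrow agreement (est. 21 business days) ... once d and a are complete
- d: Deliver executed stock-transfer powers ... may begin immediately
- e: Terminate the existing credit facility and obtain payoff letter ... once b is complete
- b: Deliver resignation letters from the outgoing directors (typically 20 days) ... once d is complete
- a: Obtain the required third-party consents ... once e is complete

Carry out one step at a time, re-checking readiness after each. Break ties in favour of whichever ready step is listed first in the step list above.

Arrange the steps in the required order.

d, b, e, a, c

d is the only step with nothing outstanding, so it goes first.
b is the only step now ready → b.
e needed b, now all done → e.
That leaves a as the only ready step → a.
That leaves c as the only ready step → c.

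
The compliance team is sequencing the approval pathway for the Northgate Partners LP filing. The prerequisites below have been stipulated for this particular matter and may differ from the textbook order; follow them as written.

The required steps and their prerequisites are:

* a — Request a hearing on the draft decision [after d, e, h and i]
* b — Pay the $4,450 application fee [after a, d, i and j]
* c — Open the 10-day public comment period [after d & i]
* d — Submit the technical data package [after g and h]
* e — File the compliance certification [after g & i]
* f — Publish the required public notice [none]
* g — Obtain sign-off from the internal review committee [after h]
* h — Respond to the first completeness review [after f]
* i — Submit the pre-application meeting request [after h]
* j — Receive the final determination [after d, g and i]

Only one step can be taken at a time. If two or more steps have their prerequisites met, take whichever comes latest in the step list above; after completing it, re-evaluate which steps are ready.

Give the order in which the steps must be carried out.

f, h, i, g, e, d, j, c, a, b

Only f has no prerequisites, so it is first.
Next only h has its prerequisites met → h.
Ready: i and g. i is listed later → i.
That leaves g as the only ready step → g.
Now e and d have their prerequisites met. e is listed later, so e next.
d needed h and g, now all done → d.
j, c and a are all available; j is listed later → j.
c and a are both available; c is listed later → c.
That leaves a as the only ready step → a.
Next only b has its prerequisites met → b.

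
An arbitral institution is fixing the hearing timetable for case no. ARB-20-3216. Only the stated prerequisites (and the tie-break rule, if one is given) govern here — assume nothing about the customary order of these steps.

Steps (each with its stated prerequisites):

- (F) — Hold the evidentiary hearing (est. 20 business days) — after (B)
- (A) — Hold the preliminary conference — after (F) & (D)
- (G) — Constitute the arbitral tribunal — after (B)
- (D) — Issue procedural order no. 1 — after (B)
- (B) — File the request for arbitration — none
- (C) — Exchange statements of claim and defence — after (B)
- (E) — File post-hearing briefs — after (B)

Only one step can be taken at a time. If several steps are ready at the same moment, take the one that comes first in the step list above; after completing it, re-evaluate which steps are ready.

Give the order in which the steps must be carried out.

(B) → (F) → (G) → (D) → (A) → (C) → (E)

Only (B) has no prerequisites, so it is first.
Ready: (F), (G), (D), (C) and (E). (F) is listed earlier → (F).
(G), (D), (C) and (E) are all available; (G) is listed earlier → (G).
Ready: (D), (C) and (E). (D) is listed earlier → (D).
(A) now also ready, so the ready set is {(A), (C), (E)}; (A) is listed earlier → (A).
Ready: (C) and (E). (C) is listed earlier → (C).
(E) is the only step now ready → (E).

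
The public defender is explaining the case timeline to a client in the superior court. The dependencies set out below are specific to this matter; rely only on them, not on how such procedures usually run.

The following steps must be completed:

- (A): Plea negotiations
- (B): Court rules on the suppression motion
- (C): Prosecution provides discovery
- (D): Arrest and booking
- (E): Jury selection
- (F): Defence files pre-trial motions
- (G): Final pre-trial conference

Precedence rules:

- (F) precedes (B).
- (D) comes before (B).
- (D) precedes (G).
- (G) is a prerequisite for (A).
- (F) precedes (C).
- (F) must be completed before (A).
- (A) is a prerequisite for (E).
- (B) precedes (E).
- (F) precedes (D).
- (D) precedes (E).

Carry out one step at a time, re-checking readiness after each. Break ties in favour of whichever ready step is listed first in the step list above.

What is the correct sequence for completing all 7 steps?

(F) is the only step with nothing outstanding, so it goes first.
Now (C) and (D) have their prerequisites met. (C) is listed earlier, so (C) next.
Next only (D) has its prerequisites met → (D).
(B) and (G) are both available; (B) is listed earlier → (B).
That leaves (G) as the only ready step → (G).
That leaves (A) as the only ready step → (A).
(E) needed (A), (B) and (D), now all done → (E).

(F) (C) (D) (B) (G) (A) (E)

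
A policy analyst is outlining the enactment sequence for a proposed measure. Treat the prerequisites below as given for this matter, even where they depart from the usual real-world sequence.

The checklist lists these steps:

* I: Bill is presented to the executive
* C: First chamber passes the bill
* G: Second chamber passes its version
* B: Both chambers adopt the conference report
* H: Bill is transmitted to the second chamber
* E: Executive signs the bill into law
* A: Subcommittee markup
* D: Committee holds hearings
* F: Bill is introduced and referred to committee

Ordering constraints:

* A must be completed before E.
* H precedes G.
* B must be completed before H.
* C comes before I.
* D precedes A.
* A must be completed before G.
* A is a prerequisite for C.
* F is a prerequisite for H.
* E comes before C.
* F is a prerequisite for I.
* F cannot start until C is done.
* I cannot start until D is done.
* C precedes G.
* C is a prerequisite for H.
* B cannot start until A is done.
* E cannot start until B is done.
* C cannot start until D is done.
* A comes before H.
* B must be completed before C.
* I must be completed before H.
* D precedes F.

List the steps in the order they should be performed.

D, A, B, E, C, F, I, H, G

Only D has no prerequisites, so it is first.
Next only A has its prerequisites met → A.
B needed A, now all done → B.
E needed B and A, now all done → E.
Next only C has its prerequisites met → C.
F is the only step now ready → F.
I needed C, D and F, now all done → I.
That leaves H as the only ready step → H.
G needed C, H and A, now all done → G.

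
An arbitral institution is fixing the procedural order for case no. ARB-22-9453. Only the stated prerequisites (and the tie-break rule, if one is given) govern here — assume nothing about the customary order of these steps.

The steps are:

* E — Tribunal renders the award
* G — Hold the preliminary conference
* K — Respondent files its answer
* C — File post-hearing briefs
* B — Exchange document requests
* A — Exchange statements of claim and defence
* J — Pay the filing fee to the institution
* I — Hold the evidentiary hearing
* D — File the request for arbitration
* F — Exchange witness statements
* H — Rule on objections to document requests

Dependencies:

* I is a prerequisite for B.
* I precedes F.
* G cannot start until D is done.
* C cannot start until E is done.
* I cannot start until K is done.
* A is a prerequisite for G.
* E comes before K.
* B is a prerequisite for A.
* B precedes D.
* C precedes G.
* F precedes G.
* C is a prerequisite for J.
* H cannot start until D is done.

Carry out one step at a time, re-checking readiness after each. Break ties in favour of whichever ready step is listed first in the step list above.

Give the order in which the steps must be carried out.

E, K, C, J, I, B, A, D, F, G, H

E has no prerequisites → E first.
Ready: K and C. K is listed earlier → K.
Ready: C and I. C is listed earlier → C.
Now J and I have their prerequisites met. J is listed earlier, so J next.
I is the only step now ready → I.
Ready: B and F. B is listed earlier → B.
Now A, D and F have their prerequisites met. A is listed earlier, so A next.
D and F are both available; D is listed earlier → D.
H now also ready, so the ready set is {F, H}; F is listed earlier → F.
Ready: G and H. G is listed earlier → G.
H needed D, now all done → H.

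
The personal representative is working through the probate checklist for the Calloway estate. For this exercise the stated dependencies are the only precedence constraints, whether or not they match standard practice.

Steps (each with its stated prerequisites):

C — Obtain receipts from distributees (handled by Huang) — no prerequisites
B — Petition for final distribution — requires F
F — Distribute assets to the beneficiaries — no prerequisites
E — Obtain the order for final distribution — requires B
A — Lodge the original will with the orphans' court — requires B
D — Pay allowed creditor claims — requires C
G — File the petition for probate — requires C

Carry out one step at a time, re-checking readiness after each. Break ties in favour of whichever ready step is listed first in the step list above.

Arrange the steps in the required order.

C F B E A D G

C and F have no prerequisites; C is listed earlier, so C is first.
D and G now also ready, so the ready set is {F, D, G}; F is listed earlier → F.
B now also ready, so the ready set is {B, D, G}; B is listed earlier → B.
Ready: E, A, D and G. E is listed earlier → E.
A, D and G are all available; A is listed earlier → A.
Now D and G have their prerequisites met. D is listed earlier, so D next.
That leaves G as the only ready step → G.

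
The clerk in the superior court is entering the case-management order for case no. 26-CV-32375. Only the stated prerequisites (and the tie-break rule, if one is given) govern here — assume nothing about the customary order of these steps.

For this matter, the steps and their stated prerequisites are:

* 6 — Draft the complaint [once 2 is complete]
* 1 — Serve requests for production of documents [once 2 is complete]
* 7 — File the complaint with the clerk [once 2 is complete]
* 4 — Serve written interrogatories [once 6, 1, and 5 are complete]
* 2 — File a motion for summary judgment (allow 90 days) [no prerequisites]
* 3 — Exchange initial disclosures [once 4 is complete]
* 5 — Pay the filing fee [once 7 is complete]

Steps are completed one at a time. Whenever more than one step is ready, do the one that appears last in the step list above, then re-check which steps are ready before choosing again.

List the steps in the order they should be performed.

2 → 7 → 5 → 1 → 6 → 4 → 3

2 has no prerequisites → 2 first.
7, 1 and 6 are all available; 7 is listed later → 7.
5 now also ready, so the ready set is {5, 1, 6}; 5 is listed later → 5.
Now 1 and 6 have their prerequisites met. 1 is listed later, so 1 next.
6 is the only step now ready → 6.
Next only 4 has its prerequisites met → 4.
Next only 3 has its prerequisites met → 3.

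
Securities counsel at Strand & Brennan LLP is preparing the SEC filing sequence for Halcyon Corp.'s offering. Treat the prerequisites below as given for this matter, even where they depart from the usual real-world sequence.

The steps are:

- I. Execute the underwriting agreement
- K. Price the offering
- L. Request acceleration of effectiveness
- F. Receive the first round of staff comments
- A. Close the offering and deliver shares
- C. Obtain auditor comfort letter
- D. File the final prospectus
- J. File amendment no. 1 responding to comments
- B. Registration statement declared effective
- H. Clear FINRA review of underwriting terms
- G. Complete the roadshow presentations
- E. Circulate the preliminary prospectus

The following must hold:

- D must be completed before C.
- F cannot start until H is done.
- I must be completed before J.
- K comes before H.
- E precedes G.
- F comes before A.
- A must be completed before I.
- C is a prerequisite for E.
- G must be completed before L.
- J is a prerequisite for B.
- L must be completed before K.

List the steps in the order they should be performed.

D is the only step with nothing outstanding, so it goes first.
C needed D, now all done → C.
That leaves E as the only ready step → E.
G is the only step now ready → G.
L needed G, now all done → L.
Next only K has its prerequisites met → K.
H needed K, now all done → H.
F needed H, now all done → F.
A needed F, now all done → A.
I is the only step now ready → I.
J is the only step now ready → J.
Next only B has its prerequisites met → B.

D, C, E, G, L, K, H, F, A, I, J, B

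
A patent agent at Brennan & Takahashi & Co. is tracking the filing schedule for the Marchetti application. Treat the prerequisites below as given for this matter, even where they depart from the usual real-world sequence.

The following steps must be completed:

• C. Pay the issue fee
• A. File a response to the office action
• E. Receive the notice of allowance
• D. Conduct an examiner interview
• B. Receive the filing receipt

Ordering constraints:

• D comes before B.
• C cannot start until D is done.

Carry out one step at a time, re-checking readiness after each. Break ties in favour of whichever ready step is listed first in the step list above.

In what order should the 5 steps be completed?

A, E, D, C, B

Nothing is required for A, E and D. A is listed earlier → A first.
Ready: E and D. E is listed earlier → E.
Next only D has its prerequisites met → D.
Ready: C and B. C is listed earlier → C.
B needed D, now all done → B.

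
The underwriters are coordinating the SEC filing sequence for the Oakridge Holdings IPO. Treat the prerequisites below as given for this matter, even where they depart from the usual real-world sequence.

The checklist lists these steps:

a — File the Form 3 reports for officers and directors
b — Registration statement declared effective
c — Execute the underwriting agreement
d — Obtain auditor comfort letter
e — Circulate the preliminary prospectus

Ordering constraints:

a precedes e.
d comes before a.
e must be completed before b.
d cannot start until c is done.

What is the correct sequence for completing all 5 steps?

c has no prerequisites → c first.
That leaves d as the only ready step → d.
a needed d, now all done → a.
That leaves e as the only ready step → e.
b needed e, now all done → b.

c → d → a → e → b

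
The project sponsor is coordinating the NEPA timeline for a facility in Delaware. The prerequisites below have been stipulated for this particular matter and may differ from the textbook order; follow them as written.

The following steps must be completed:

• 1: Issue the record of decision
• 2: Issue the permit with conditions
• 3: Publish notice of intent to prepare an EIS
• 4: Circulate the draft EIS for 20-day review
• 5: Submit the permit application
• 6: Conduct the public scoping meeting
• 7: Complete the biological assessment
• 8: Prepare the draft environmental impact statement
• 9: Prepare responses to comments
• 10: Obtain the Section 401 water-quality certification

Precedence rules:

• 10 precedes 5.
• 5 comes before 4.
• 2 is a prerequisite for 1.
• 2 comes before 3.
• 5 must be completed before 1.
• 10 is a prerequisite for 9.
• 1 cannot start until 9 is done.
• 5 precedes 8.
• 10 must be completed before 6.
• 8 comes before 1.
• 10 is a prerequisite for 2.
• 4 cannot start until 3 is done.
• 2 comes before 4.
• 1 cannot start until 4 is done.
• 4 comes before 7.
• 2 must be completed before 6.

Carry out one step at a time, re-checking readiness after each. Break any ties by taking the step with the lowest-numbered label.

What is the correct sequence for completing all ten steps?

10 has no prerequisites → 10 first.
2, 5 and 9 are all available; 2 has the earlier label → 2.
3 and 6 now also ready, so the ready set is {3, 5, 6, 9}; 3 has the earlier label → 3.
5, 6 and 9 are all available; 5 has the earlier label → 5.
Now 4, 6, 8 and 9 have their prerequisites met. 4 has the earlier label, so 4 next.
Ready: 6, 7, 8 and 9. 6 has the earlier label → 6.
7, 8 and 9 are all available; 7 has the earlier label → 7.
Ready: 8 and 9. 8 has the earlier label → 8.
Next only 9 has its prerequisites met → 9.
1 needed 2, 4, 5, 8 and 9, now all done → 1.

10, 2, 3, 5, 4, 6, 7, 8, 9, 1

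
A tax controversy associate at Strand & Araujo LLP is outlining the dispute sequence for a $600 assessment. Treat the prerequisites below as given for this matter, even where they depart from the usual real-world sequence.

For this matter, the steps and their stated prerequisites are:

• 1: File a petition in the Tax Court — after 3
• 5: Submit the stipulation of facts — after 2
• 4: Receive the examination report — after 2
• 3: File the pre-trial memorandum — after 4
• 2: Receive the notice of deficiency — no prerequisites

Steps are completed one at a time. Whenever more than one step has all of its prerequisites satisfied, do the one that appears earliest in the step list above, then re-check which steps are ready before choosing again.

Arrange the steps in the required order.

Only 2 has no prerequisites, so it is first.
Now 5 and 4 have their prerequisites met. 5 is listed earlier, so 5 next.
That leaves 4 as the only ready step → 4.
3 is the only step now ready → 3.
Next only 1 has its prerequisites met → 1.

2 5 4 3 1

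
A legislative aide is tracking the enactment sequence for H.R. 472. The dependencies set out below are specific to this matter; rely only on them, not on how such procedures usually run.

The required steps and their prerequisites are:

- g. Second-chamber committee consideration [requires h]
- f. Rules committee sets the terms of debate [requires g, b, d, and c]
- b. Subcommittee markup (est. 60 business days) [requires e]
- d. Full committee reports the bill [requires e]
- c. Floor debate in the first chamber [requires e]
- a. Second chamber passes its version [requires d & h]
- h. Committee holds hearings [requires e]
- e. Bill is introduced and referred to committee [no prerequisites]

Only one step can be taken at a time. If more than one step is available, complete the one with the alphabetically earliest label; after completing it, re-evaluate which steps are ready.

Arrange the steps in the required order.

e has no prerequisites → e first.
Now b, c, d and h have their prerequisites met. b has the earlier label, so b next.
Ready: c, d and h. c has the earlier label → c.
Now d and h have their prerequisites met. d has the earlier label, so d next.
Next only h has its prerequisites met → h.
Ready: a and g. a has the earlier label → a.
g needed h, now all done → g.
f needed b, c, d and g, now all done → f.

e b c d h a g f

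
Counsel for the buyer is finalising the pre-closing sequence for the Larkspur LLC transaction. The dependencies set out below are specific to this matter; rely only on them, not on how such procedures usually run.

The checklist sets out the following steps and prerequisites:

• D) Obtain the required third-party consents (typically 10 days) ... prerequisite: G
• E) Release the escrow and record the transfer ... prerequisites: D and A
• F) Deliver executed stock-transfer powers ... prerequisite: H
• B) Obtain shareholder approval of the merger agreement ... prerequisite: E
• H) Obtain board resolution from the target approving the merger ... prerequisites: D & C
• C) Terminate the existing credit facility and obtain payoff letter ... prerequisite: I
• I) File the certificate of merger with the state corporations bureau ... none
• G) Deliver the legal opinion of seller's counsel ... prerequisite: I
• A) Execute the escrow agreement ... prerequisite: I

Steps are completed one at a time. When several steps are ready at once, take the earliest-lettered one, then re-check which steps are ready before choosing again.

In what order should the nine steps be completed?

I, A, C, G, D, E, B, H, F

Only I has no prerequisites, so it is first.
A, C and G are all available; A has the earlier label → A.
Ready: C and G. C has the earlier label → C.
G needed I, now all done → G.
D is the only step now ready → D.
Now E and H have their prerequisites met. E has the earlier label, so E next.
B and H are both available; B has the earlier label → B.
Next only H has its prerequisites met → H.
F is the only step now ready → F.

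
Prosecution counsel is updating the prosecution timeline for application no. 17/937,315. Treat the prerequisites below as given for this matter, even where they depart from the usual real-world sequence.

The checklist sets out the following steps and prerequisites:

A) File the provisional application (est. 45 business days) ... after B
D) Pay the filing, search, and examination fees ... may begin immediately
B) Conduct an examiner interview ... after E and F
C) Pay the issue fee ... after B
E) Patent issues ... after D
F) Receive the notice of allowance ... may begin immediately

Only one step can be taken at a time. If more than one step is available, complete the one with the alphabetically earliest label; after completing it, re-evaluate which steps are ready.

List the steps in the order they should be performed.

D → E → F → B → A → C

Nothing is required for D and F. D has the earlier label → D first.
E and F are both available; E has the earlier label → E.
F is the only step now ready → F.
B needed E and F, now all done → B.
Ready: A and C. A has the earlier label → A.
C is the only step now ready → C.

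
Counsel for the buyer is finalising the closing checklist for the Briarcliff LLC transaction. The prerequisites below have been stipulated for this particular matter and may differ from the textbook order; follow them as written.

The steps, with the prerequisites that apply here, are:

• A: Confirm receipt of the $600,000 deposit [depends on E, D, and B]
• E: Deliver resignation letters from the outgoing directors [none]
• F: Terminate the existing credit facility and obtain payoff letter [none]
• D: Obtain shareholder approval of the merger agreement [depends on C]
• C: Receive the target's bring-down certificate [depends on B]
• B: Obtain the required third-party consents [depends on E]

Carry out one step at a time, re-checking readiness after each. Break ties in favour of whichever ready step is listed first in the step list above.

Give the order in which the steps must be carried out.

Nothing is required for E and F. E is listed earlier → E first.
B now also ready, so the ready set is {F, B}; F is listed earlier → F.
B needed E, now all done → B.
That leaves C as the only ready step → C.
Next only D has its prerequisites met → D.
Next only A has its prerequisites met → A.

E → F → B → C → D → A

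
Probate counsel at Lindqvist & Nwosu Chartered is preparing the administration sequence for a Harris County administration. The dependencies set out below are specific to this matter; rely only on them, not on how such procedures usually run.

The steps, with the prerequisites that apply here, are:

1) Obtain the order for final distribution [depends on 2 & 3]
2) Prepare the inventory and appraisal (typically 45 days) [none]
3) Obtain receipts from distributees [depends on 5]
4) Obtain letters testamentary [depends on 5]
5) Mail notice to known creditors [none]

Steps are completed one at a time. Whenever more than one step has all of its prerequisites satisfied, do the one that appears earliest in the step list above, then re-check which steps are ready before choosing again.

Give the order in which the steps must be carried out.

2, 5, 3, 1, 4

2 and 5 have no prerequisites; 2 is listed earlier, so 2 is first.
5 is the only step now ready → 5.
Ready: 3 and 4. 3 is listed earlier → 3.
1 now also ready, so the ready set is {1, 4}; 1 is listed earlier → 1.
Next only 4 has its prerequisites met → 4.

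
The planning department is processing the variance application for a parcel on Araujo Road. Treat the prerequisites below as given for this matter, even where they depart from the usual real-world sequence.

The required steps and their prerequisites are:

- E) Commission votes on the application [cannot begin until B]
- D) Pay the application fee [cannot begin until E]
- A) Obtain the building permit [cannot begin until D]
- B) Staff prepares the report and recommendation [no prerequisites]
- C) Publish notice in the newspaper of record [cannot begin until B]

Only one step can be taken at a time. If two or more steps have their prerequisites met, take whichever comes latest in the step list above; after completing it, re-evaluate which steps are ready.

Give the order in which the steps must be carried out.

B, C, E, D, A

B is the only step with nothing outstanding, so it goes first.
Now C and E have their prerequisites met. C is listed later, so C next.
E needed B, now all done → E.
D is the only step now ready → D.
That leaves A as the only ready step → A.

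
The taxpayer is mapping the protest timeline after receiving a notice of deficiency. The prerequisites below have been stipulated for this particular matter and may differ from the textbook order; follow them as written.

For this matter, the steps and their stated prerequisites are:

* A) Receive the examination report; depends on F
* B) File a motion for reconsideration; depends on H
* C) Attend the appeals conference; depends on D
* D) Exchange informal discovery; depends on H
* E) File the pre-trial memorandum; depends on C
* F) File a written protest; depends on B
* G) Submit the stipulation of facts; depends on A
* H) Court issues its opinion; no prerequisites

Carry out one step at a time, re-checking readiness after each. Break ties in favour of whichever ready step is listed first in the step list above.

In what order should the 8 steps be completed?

H has no prerequisites → H first.
Ready: B and D. B is listed earlier → B.
Ready: D and F. D is listed earlier → D.
Now C and F have their prerequisites met. C is listed earlier, so C next.
E now also ready, so the ready set is {E, F}; E is listed earlier → E.
F needed B, now all done → F.
That leaves A as the only ready step → A.
G is the only step now ready → G.

H, B, D, C, E, F, A, G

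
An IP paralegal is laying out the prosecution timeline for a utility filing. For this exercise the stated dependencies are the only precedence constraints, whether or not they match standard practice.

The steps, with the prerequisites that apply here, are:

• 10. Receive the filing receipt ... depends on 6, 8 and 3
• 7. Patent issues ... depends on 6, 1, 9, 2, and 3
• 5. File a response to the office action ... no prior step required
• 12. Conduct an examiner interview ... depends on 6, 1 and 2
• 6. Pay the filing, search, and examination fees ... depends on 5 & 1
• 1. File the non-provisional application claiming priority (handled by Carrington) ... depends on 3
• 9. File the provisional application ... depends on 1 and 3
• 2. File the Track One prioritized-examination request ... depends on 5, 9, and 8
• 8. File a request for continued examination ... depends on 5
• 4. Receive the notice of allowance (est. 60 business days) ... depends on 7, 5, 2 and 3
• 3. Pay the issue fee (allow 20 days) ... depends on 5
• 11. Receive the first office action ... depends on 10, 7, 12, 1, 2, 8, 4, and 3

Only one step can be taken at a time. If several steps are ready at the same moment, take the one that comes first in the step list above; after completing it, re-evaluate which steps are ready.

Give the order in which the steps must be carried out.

Only 5 has no prerequisites, so it is first.
Now 8 and 3 have their prerequisites met. 8 is listed earlier, so 8 next.
Next only 3 has its prerequisites met → 3.
1 needed 3, now all done → 1.
Now 6 and 9 have their prerequisites met. 6 is listed earlier, so 6 next.
10 now also ready, so the ready set is {10, 9}; 10 is listed earlier → 10.
9 needed 1 and 3, now all done → 9.
2 needed 5, 9 and 8, now all done → 2.
Ready: 7 and 12. 7 is listed earlier → 7.
4 now also ready, so the ready set is {12, 4}; 12 is listed earlier → 12.
Next only 4 has its prerequisites met → 4.
Next only 11 has its prerequisites met → 11.

5 → 8 → 3 → 1 → 6 → 10 → 9 → 2 → 7 → 12 → 4 → 11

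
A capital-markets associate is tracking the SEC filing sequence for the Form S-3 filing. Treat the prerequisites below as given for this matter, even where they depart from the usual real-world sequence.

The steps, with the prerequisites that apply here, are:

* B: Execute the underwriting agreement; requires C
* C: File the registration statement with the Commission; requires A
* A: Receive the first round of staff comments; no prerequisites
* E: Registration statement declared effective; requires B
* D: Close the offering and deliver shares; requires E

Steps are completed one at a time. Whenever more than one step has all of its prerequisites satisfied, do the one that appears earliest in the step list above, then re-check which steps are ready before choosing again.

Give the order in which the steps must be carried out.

A, C, B, E, D

A has no prerequisites → A first.
That leaves C as the only ready step → C.
Next only B has its prerequisites met → B.
E needed B, now all done → E.
That leaves D as the only ready step → D.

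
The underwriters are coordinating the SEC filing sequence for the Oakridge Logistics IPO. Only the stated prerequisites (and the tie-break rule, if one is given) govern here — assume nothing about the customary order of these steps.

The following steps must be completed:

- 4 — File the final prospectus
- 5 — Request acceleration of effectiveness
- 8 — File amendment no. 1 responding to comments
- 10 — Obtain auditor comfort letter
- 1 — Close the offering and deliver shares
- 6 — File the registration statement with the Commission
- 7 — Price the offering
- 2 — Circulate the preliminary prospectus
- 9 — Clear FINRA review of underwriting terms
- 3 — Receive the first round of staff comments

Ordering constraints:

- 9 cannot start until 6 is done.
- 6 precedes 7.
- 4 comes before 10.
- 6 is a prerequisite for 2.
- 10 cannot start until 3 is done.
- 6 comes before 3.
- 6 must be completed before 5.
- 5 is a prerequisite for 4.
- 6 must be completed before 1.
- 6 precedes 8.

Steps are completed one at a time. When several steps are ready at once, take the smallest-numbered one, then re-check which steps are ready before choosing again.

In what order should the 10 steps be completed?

6 → 1 → 2 → 3 → 5 → 4 → 7 → 8 → 9 → 10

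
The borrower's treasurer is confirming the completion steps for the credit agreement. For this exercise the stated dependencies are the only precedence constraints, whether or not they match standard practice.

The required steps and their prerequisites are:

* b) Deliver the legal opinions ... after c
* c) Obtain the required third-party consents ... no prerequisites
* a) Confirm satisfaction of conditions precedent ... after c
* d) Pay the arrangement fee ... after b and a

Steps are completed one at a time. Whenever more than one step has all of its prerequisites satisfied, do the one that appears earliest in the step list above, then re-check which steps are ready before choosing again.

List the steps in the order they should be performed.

c is the only step with nothing outstanding, so it goes first.
Ready: b and a. b is listed earlier → b.
That leaves a as the only ready step → a.
Next only d has its prerequisites met → d.

c, b, a, d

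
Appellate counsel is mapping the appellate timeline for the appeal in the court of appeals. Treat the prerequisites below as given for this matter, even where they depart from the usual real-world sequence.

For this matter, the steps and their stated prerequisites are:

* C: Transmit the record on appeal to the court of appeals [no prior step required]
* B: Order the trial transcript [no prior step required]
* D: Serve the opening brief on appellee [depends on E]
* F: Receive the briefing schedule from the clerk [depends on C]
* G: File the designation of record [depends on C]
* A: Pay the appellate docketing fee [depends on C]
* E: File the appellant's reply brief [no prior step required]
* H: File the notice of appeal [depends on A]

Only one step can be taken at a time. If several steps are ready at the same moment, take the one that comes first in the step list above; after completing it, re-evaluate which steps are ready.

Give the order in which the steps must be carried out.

C, B, F, G, A, E, D, H

C, B and E have no prerequisites; C is listed earlier, so C is first.
Ready: B, F, G, A and E. B is listed earlier → B.
Ready: F, G, A and E. F is listed earlier → F.
G, A and E are all available; G is listed earlier → G.
Now A and E have their prerequisites met. A is listed earlier, so A next.
Now E and H have their prerequisites met. E is listed earlier, so E next.
Now D and H have their prerequisites met. D is listed earlier, so D next.
That leaves H as the only ready step → H.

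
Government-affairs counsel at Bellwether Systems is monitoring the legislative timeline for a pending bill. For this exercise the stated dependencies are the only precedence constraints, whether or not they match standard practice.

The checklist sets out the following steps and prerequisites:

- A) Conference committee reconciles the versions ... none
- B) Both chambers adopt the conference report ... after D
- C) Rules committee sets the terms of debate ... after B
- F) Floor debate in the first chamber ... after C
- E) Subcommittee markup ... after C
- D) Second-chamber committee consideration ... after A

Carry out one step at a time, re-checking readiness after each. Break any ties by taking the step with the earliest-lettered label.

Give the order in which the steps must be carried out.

A is the only step with nothing outstanding, so it goes first.
D is the only step now ready → D.
B needed D, now all done → B.
C needed B, now all done → C.
Now E and F have their prerequisites met. E has the earlier label, so E next.
F is the only step now ready → F.

A, D, B, C, E, F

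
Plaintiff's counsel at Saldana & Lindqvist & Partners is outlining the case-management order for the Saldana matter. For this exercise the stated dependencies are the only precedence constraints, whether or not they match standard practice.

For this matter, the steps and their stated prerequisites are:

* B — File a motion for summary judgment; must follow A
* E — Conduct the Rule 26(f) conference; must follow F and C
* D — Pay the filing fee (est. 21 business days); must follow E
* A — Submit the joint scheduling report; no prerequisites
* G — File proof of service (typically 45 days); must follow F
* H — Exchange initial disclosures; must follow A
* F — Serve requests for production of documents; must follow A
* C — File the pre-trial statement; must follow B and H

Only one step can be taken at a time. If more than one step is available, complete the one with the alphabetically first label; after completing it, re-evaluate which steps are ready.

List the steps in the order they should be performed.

A, B, F, G, H, C, E, D

A has no prerequisites → A first.
B, F and H are all available; B has the earlier label → B.
Now F and H have their prerequisites met. F has the earlier label, so F next.
Now G and H have their prerequisites met. G has the earlier label, so G next.
H is the only step now ready → H.
Next only C has its prerequisites met → C.
E needed C and F, now all done → E.
D needed E, now all done → D.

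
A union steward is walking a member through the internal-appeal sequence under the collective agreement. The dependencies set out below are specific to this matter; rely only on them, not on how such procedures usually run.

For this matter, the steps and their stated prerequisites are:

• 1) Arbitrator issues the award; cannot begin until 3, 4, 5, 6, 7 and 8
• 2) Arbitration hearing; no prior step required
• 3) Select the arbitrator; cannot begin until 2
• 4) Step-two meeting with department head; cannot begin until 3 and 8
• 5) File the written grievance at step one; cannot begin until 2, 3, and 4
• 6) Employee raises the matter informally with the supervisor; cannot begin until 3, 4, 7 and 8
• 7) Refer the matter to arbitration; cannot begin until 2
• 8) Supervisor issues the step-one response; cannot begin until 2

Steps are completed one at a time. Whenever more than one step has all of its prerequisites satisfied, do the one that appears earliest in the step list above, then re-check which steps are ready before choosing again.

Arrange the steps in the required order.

2 has no prerequisites → 2 first.
Now 3, 7 and 8 have their prerequisites met. 3 is listed earlier, so 3 next.
7 and 8 are both available; 7 is listed earlier → 7.
8 is the only step now ready → 8.
4 is the only step now ready → 4.
Now 5 and 6 have their prerequisites met. 5 is listed earlier, so 5 next.
That leaves 6 as the only ready step → 6.
Next only 1 has its prerequisites met → 1.

2, 3, 7, 8, 4, 5, 6, 1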